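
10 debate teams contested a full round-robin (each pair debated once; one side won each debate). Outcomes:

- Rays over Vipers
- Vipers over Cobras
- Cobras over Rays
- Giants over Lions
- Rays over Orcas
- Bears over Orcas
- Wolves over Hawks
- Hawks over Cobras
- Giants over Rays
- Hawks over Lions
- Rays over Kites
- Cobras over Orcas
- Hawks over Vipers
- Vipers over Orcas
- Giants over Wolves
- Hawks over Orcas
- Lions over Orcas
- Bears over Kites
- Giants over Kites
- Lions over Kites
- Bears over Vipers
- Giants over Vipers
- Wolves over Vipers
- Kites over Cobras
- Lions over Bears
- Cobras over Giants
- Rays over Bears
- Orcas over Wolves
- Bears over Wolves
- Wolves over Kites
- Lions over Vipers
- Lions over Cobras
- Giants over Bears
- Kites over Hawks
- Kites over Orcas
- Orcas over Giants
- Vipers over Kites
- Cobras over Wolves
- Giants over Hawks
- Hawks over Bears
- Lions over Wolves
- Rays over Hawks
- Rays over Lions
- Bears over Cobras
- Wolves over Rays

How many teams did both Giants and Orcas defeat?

Giants beat: Vipers, Hawks, Wolves, Rays, Kites, Bears, Lions.
Orcas beat: Wolves, Giants.
Both beat: Wolves — 1.

1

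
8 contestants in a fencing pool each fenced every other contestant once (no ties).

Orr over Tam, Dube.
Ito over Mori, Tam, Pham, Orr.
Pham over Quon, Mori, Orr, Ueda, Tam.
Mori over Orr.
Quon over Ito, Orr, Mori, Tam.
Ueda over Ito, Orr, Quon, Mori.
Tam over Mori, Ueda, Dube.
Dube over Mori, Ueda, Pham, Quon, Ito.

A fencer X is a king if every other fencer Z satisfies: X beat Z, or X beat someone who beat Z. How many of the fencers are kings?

Mori cannot reach Quon, Ueda, Pham, Ito in two steps.
Quon reaches everyone (king).
Ueda reaches everyone (king).
Dube reaches everyone (king).
Tam reaches everyone (king).
Pham reaches everyone (king).
Ito reaches everyone (king).
Orr reaches everyone (king).
Kings: Quon, Ueda, Dube, Tam, Pham, Ito, Orr — 7.

7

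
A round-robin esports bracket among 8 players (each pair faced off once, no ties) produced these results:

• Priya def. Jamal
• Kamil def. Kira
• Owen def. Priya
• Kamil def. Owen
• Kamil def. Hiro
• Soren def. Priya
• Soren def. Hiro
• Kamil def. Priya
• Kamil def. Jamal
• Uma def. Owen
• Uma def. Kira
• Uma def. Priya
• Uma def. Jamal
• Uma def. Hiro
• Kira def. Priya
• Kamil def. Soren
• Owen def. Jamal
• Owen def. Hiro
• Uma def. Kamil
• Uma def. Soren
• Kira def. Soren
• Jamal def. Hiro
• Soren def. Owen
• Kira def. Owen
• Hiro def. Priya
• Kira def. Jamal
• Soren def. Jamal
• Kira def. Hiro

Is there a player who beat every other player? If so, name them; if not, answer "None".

Uma

Uma has 7 wins out of 7 opponents — a perfect record.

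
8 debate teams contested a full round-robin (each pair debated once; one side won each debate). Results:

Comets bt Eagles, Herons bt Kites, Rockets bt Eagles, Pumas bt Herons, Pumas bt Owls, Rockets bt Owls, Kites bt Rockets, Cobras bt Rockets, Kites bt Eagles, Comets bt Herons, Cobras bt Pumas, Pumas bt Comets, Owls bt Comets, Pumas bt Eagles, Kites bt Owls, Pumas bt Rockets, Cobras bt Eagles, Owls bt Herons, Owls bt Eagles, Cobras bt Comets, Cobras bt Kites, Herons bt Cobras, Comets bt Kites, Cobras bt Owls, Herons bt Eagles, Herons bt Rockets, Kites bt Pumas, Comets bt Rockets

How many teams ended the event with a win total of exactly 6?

1

Win totals: Rockets 2, Kites 4, Herons 4, Comets 4, Eagles 0, Cobras 6, Pumas 5, Owls 3.
Exactly 6: Cobras — 1 team.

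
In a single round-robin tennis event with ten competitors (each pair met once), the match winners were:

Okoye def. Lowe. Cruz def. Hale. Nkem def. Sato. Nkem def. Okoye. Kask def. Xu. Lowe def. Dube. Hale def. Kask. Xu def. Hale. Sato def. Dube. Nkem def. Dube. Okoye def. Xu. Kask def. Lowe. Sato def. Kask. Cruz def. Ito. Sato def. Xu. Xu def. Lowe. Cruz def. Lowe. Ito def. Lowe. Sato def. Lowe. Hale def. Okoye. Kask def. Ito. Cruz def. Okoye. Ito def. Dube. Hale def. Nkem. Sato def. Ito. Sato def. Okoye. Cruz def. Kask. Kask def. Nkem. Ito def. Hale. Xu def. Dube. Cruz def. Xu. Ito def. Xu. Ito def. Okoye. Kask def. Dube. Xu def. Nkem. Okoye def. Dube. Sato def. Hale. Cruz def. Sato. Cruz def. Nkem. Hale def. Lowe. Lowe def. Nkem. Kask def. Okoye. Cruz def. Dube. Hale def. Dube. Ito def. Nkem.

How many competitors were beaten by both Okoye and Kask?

Okoye beat: Lowe, Xu, Dube.
Kask beat: Lowe, Ito, Nkem, Okoye, Xu, Dube.
Both beat: Lowe, Xu, Dube — 3.

3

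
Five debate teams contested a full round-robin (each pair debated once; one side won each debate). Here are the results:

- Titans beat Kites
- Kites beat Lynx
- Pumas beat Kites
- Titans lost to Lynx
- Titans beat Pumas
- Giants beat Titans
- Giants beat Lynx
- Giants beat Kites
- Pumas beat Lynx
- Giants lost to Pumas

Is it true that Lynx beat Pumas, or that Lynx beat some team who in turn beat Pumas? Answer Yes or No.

Lynx did not beat Pumas directly.
Lynx beat Titans. Of those, Titans beat Pumas.

Yes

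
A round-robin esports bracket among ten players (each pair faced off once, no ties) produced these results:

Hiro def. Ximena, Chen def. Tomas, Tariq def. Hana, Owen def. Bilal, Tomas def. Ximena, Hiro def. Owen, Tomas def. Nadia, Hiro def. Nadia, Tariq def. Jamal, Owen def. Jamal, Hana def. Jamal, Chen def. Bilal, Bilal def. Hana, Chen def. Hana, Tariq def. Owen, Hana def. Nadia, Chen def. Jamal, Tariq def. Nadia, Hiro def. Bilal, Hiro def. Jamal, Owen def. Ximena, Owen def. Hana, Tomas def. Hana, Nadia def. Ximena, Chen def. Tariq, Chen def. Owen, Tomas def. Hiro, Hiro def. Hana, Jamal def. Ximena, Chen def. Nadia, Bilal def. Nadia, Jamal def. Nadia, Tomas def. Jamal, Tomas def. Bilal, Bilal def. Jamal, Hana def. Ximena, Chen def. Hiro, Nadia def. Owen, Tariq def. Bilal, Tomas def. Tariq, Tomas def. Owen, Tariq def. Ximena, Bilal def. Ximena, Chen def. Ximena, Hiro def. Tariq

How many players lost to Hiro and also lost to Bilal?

4

Hiro beat: Bilal, Owen, Tariq, Nadia, Hana, Ximena, Jamal.
Bilal beat: Nadia, Hana, Ximena, Jamal.
Both beat: Nadia, Hana, Ximena, Jamal — 4.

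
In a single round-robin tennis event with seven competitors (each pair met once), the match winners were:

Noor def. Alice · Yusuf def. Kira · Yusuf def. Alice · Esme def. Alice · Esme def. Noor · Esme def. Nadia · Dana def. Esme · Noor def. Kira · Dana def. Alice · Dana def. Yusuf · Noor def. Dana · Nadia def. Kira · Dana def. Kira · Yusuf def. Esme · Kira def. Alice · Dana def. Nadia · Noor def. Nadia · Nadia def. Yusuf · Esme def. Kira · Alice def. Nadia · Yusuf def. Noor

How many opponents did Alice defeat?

Alice's results: beat Nadia; lost to Kira, Noor, Esme, Yusuf, Dana.
That is 1 win.

1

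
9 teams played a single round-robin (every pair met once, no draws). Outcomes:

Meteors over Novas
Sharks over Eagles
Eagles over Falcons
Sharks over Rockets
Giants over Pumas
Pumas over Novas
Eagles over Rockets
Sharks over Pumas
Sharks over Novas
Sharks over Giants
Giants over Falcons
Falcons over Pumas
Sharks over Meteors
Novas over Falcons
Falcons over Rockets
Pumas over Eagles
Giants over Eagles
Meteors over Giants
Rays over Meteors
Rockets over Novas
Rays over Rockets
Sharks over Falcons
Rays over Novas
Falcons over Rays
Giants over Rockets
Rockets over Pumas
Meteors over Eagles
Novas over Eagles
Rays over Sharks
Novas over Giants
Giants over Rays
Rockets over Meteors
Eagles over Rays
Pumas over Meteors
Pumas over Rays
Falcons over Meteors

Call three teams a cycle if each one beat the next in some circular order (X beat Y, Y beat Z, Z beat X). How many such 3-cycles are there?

23

Win totals: Rays 4, Eagles 3, Novas 3, Falcons 4, Pumas 4, Giants 5, Rockets 3, Sharks 7, Meteors 3.
A team with w wins dominates both others in C(w,2) triples; summing gives 6 + 3 + 3 + 6 + 6 + 10 + 3 + 21 + 3 = 61 transitive triples.
Total triples C(9,3) = 84, so cyclic triples = 84 − 61 = 23.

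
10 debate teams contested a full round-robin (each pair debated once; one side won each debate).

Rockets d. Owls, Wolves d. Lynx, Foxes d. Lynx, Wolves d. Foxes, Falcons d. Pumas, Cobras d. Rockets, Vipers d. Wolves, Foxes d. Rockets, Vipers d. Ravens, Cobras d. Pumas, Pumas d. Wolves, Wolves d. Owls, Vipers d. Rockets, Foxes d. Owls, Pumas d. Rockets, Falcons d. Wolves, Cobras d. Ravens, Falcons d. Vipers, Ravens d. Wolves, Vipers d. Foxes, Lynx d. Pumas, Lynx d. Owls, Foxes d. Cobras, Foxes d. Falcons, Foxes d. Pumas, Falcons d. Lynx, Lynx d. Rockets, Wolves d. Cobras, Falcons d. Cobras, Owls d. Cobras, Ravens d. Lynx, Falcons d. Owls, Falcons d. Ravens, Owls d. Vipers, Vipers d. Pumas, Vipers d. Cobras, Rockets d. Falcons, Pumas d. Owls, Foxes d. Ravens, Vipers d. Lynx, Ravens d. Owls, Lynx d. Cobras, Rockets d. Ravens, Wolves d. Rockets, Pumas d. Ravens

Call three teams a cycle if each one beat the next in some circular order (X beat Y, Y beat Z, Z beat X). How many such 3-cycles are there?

Win totals: Owls 2, Cobras 3, Foxes 7, Falcons 7, Lynx 4, Pumas 4, Ravens 3, Vipers 7, Rockets 3, Wolves 5.
A team with w wins dominates both others in C(w,2) triples; summing gives 1 + 3 + 21 + 21 + 6 + 6 + 3 + 21 + 3 + 10 = 95 transitive triples.
Total triples C(10,3) = 120, so cyclic triples = 120 − 95 = 25.

25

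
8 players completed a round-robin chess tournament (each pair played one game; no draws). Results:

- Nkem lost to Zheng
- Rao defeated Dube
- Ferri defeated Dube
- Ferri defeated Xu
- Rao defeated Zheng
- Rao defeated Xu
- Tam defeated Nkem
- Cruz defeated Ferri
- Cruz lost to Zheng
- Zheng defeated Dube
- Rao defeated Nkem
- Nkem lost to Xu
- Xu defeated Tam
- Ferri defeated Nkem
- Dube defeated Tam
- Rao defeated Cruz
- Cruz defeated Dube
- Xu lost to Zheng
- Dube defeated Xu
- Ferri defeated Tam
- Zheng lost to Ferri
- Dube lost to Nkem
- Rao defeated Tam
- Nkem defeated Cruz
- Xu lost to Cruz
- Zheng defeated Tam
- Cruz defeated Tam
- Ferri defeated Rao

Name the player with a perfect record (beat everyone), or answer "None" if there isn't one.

None

Highest win total is Rao with 6 (out of 7 possible).
Rao lost to Ferri, so no player went undefeated.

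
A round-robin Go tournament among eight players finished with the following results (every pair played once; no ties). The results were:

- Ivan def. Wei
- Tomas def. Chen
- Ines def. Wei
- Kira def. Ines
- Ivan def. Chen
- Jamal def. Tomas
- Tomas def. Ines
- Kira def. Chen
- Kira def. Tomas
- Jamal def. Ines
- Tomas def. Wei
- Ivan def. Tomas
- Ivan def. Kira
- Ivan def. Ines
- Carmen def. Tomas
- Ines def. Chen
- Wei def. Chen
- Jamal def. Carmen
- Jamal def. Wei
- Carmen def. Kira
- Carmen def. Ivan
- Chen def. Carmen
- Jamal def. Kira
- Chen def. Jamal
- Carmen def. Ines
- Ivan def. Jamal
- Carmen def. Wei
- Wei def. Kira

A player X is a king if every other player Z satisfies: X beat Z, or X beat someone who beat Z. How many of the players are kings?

Kira cannot reach Ivan in two steps.
Jamal reaches everyone (king).
Wei cannot reach Ivan in two steps.
Carmen reaches everyone (king).
Ivan reaches everyone (king).
Tomas cannot reach Ivan in two steps.
Chen reaches everyone (king).
Ines cannot reach Ivan, Tomas in two steps.
Kings: Jamal, Carmen, Ivan, Chen — 4.

4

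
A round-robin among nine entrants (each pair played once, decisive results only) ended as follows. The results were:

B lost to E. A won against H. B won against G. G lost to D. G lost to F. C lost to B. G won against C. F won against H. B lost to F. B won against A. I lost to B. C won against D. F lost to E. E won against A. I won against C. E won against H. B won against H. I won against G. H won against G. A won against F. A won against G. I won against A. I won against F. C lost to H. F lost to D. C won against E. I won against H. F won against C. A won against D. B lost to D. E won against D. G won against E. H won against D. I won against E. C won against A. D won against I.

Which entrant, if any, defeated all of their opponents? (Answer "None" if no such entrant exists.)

None

Highest win total is I with 6 (out of 8 possible).
I lost to B, D, so no entrant went undefeated.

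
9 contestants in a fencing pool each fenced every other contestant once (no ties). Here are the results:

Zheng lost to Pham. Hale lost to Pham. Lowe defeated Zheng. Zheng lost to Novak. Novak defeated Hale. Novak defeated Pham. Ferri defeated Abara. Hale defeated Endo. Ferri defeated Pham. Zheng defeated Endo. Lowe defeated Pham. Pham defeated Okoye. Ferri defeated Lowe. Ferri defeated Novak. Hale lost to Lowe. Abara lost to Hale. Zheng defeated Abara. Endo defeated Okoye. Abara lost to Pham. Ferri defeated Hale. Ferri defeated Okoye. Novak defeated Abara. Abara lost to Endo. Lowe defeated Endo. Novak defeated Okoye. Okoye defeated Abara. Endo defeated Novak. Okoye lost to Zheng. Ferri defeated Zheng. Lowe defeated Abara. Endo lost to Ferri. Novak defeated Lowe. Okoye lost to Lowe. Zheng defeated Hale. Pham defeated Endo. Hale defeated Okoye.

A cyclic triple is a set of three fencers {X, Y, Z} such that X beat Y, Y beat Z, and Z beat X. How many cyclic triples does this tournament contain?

Win totals: Okoye 1, Abara 0, Lowe 6, Ferri 8, Pham 5, Endo 3, Zheng 4, Hale 3, Novak 6.
A fencer with w wins dominates both others in C(w,2) triples; summing gives 0 + 0 + 15 + 28 + 10 + 3 + 6 + 3 + 15 = 80 transitive triples.
Total triples C(9,3) = 84, so cyclic triples = 84 − 80 = 4.

4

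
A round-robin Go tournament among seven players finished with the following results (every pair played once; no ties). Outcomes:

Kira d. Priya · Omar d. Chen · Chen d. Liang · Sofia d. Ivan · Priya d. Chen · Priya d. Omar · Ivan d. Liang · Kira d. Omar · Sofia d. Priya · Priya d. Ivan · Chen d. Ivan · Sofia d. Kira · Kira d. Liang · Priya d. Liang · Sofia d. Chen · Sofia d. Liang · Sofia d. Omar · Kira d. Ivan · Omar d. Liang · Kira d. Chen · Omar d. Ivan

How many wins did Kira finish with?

5

Kira's results: beat Ivan, Liang, Omar, Chen, Priya; lost to Sofia.
That is 5 wins.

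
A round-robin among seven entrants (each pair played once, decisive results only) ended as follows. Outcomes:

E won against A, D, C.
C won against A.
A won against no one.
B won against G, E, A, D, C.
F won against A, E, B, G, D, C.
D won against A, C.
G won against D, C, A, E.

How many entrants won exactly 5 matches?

Win totals: A 0, B 5, C 1, D 2, E 3, F 6, G 4.
Exactly 5: B — 1 entrant.

1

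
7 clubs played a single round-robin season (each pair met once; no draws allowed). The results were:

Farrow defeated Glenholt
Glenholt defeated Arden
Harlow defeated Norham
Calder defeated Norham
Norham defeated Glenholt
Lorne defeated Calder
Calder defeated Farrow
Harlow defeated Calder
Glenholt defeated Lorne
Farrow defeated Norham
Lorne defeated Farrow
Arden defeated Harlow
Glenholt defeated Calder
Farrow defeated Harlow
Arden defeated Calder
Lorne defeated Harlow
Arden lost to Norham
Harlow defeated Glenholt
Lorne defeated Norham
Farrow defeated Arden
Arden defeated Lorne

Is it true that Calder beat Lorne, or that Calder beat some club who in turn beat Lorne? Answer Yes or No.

No

Calder did not beat Lorne directly.
Calder beat Farrow, Norham, but each of them lost to Lorne. No two-step path.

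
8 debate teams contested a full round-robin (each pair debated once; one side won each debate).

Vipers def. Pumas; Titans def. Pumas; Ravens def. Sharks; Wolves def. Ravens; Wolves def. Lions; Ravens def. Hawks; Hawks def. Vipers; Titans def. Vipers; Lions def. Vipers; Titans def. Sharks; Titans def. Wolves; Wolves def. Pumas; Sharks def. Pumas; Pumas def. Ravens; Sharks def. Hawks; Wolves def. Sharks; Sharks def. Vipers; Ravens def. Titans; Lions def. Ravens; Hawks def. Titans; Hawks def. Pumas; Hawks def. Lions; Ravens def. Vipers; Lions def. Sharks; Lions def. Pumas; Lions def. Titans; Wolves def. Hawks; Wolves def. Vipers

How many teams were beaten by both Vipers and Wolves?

Vipers beat: Pumas.
Wolves beat: Sharks, Vipers, Lions, Hawks, Ravens, Pumas.
Both beat: Pumas — 1.

1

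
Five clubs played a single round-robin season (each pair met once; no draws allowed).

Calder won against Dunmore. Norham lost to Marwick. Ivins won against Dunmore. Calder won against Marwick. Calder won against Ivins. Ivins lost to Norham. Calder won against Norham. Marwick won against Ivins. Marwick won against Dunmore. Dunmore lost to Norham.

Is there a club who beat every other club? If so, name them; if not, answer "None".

Calder

Calder has 4 wins out of 4 opponents — a perfect record.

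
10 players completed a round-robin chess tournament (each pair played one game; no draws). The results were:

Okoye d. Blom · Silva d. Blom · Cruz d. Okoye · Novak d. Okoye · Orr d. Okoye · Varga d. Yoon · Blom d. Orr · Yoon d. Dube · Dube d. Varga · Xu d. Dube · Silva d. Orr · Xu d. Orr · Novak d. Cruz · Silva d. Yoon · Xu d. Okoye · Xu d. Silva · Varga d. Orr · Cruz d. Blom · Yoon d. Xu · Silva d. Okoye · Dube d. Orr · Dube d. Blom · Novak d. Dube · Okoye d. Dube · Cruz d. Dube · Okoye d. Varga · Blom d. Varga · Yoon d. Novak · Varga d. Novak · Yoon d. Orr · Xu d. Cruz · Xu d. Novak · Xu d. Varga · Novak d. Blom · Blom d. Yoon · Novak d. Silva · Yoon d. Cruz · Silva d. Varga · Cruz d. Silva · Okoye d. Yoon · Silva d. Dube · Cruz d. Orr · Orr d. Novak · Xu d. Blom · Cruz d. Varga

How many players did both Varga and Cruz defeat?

Varga beat: Orr, Yoon, Novak.
Cruz beat: Dube, Orr, Varga, Silva, Okoye, Blom.
Both beat: Orr — 1.

1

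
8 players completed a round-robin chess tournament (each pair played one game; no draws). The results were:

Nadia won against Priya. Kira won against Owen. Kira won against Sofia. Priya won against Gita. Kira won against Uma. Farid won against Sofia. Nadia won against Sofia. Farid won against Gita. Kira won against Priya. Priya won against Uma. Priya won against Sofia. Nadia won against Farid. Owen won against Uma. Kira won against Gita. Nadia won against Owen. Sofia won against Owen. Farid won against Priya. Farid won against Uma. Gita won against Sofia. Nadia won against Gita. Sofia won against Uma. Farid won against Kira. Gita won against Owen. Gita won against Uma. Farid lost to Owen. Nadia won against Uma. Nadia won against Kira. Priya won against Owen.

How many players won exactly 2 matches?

Win totals: Priya 4, Kira 5, Uma 0, Nadia 7, Owen 2, Gita 3, Sofia 2, Farid 5.
Exactly 2: Owen, Sofia — 2 players.

2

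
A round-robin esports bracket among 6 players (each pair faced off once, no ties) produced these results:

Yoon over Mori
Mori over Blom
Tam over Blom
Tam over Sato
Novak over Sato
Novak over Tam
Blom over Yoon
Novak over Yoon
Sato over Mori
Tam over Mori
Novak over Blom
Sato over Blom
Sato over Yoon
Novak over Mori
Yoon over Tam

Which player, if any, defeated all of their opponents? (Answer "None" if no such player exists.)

Novak has 5 wins out of 5 opponents — a perfect record.

Novak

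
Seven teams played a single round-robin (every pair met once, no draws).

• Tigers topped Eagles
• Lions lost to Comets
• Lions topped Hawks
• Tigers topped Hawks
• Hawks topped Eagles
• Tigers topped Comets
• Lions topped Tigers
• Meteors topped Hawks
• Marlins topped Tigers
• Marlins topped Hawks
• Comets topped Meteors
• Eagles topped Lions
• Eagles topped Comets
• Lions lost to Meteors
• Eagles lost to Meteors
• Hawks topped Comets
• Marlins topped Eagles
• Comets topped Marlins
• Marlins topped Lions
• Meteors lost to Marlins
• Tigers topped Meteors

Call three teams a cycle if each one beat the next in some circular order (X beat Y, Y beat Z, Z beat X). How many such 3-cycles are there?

Win totals: Tigers 4, Lions 2, Comets 3, Marlins 5, Eagles 2, Hawks 2, Meteors 3.
A team with w wins dominates both others in C(w,2) triples; summing gives 6 + 1 + 3 + 10 + 1 + 1 + 3 = 25 transitive triples.
Total triples C(7,3) = 35, so cyclic triples = 35 − 25 = 10.

10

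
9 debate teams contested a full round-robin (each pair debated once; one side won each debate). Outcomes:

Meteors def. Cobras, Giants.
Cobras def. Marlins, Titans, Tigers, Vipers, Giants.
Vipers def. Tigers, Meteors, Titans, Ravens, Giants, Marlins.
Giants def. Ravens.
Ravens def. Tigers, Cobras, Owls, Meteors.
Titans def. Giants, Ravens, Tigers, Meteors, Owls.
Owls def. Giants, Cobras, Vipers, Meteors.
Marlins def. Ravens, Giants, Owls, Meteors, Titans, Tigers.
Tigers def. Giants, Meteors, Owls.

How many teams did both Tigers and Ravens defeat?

2

Tigers beat: Owls, Giants, Meteors.
Ravens beat: Owls, Tigers, Meteors, Cobras.
Both beat: Owls, Meteors — 2.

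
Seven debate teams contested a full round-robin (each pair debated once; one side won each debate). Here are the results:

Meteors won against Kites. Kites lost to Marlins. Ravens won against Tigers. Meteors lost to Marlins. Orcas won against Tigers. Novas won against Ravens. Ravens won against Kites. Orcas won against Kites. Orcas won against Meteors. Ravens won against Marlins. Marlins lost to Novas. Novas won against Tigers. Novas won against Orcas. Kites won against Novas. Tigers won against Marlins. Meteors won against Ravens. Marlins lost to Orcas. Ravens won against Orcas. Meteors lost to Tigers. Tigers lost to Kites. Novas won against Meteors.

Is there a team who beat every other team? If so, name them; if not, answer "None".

Highest win total is Novas with 5 (out of 6 possible).
Novas lost to Kites, so no team went undefeated.

None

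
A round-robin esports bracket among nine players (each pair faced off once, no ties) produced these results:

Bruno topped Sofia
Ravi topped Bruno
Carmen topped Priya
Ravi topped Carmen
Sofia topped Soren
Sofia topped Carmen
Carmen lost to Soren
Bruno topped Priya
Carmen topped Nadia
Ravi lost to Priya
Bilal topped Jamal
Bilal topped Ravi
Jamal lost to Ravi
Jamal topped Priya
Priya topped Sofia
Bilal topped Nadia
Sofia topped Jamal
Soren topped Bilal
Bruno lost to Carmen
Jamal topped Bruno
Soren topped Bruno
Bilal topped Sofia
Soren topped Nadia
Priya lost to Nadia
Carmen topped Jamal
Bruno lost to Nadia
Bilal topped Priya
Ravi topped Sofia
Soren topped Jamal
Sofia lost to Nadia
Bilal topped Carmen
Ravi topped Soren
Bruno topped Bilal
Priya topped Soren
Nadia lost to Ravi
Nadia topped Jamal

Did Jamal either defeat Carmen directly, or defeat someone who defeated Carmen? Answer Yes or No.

Jamal did not beat Carmen directly.
Jamal beat Priya, Bruno, but each of them lost to Carmen. No two-step path.

No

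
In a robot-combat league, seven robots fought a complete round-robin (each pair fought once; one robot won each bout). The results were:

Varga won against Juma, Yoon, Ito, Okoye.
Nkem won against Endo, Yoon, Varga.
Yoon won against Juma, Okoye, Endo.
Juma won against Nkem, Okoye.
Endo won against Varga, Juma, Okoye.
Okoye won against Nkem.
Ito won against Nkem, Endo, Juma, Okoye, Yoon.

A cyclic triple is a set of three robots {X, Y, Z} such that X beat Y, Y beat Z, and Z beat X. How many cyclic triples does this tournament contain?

Win totals: Endo 3, Juma 2, Yoon 3, Varga 4, Ito 5, Okoye 1, Nkem 3.
A robot with w wins dominates both others in C(w,2) triples; summing gives 3 + 1 + 3 + 6 + 10 + 0 + 3 = 26 transitive triples.
Total triples C(7,3) = 35, so cyclic triples = 35 − 26 = 9.

9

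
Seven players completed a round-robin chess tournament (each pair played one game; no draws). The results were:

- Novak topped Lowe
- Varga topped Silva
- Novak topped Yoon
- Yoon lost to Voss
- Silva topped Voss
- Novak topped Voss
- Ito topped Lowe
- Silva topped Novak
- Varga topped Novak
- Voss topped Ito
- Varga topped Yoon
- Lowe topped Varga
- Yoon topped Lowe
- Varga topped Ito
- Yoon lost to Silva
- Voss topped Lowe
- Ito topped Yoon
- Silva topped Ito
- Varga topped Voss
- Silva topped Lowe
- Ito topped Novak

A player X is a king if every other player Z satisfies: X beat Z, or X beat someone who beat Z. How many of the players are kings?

3

Varga reaches everyone (king).
Novak cannot reach Silva in two steps.
Ito cannot reach Silva in two steps.
Lowe reaches everyone (king).
Voss cannot reach Silva in two steps.
Silva reaches everyone (king).
Yoon cannot reach Novak, Ito, Voss, Silva in two steps.
Kings: Varga, Lowe, Silva — 3.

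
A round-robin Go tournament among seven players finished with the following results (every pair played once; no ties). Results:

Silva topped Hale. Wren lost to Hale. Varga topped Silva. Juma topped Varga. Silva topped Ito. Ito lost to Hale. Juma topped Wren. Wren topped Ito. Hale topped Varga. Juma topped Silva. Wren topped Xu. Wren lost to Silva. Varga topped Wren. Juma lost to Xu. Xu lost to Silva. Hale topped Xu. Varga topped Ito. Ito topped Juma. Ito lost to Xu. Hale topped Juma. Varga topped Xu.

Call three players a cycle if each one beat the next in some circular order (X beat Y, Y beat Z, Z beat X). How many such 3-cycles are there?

Win totals: Ito 1, Wren 2, Hale 5, Juma 3, Varga 4, Xu 2, Silva 4.
A player with w wins dominates both others in C(w,2) triples; summing gives 0 + 1 + 10 + 3 + 6 + 1 + 6 = 27 transitive triples.
Total triples C(7,3) = 35, so cyclic triples = 35 − 27 = 8.

8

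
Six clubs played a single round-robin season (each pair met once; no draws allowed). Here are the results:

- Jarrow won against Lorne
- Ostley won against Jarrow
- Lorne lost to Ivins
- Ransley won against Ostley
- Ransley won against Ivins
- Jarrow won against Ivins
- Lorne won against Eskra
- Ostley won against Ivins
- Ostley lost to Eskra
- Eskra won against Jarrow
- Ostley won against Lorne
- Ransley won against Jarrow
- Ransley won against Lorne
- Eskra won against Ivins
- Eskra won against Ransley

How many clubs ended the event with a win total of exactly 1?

2

Win totals: Ivins 1, Lorne 1, Ransley 4, Jarrow 2, Eskra 4, Ostley 3.
Exactly 1: Ivins, Lorne — 2 clubs.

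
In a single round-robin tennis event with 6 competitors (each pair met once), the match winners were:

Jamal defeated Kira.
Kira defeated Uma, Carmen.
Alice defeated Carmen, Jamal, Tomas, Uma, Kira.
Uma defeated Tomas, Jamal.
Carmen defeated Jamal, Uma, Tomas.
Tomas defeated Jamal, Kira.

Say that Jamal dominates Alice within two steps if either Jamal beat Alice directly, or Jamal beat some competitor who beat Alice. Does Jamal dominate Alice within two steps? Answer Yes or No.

Jamal did not beat Alice directly.
Jamal beat Kira, but each of them lost to Alice. No two-step path.

No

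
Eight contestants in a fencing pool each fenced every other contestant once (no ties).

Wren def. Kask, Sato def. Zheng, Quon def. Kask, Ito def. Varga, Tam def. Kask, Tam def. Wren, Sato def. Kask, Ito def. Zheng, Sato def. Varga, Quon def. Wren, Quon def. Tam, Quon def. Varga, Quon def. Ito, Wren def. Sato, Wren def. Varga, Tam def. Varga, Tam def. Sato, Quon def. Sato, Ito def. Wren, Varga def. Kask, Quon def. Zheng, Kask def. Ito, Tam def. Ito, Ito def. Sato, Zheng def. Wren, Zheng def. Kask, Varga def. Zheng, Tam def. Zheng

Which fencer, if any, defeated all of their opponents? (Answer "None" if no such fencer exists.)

Quon

Quon has 7 wins out of 7 opponents — a perfect record.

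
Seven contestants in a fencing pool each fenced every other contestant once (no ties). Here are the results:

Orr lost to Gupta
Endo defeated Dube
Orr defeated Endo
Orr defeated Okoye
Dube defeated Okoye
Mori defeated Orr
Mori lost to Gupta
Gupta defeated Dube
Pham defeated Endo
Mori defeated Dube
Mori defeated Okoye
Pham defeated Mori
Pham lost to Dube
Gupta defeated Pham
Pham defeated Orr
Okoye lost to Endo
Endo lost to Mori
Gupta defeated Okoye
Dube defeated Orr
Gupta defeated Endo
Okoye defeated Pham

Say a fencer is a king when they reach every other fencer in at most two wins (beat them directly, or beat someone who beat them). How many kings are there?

1

Okoye cannot reach Dube, Gupta in two steps.
Pham cannot reach Gupta in two steps.
Mori cannot reach Gupta in two steps.
Dube cannot reach Gupta in two steps.
Orr cannot reach Mori, Gupta in two steps.
Gupta reaches everyone (king).
Endo cannot reach Mori, Gupta in two steps.
Kings: Gupta — 1.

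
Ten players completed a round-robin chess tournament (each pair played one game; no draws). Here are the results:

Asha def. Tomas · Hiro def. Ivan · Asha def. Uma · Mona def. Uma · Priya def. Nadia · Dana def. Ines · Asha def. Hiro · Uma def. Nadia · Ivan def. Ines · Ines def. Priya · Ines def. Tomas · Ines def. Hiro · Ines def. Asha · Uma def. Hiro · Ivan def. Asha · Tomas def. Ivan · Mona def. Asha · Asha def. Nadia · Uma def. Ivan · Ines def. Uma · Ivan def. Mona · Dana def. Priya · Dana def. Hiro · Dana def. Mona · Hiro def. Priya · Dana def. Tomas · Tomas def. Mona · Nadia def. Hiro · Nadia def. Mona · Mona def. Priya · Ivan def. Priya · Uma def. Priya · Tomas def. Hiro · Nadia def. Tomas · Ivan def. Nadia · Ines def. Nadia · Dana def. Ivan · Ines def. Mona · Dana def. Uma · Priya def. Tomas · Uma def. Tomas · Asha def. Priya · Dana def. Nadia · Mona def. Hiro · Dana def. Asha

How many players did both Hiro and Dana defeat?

2

Hiro beat: Ivan, Priya.
Dana beat: Mona, Hiro, Ivan, Tomas, Priya, Nadia, Uma, Ines, Asha.
Both beat: Ivan, Priya — 2.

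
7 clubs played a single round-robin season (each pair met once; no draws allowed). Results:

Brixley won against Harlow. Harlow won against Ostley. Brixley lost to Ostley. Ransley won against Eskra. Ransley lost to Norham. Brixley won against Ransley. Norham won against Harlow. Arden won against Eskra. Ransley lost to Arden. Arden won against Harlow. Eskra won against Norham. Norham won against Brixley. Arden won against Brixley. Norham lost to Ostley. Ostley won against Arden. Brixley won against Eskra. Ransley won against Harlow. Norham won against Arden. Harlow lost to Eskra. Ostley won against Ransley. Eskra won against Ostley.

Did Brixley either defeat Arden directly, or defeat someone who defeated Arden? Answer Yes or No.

No

Brixley did not beat Arden directly.
Brixley beat Ransley, Eskra, Harlow, but each of them lost to Arden. No two-step path.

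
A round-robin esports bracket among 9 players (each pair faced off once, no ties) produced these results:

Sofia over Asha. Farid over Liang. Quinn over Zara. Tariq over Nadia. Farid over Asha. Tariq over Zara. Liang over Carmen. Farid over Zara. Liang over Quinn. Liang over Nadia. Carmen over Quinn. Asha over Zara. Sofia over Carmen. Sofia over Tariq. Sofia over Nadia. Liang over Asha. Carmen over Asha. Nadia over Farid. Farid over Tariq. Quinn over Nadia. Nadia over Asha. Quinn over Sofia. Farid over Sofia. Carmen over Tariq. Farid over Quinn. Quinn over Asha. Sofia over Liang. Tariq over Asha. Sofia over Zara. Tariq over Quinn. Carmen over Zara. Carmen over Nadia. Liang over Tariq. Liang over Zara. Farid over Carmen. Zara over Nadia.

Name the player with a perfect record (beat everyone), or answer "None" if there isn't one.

None

Highest win total is Farid with 7 (out of 8 possible).
Farid lost to Nadia, so no player went undefeated.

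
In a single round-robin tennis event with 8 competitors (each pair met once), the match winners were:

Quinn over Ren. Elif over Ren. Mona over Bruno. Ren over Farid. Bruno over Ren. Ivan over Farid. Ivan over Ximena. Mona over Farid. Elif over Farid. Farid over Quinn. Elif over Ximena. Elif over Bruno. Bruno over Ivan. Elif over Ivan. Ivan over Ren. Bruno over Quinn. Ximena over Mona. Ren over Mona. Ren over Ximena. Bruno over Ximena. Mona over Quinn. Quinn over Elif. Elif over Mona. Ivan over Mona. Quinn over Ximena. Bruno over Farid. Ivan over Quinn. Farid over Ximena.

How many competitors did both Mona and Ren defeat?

1

Mona beat: Bruno, Farid, Quinn.
Ren beat: Farid, Mona, Ximena.
Both beat: Farid — 1.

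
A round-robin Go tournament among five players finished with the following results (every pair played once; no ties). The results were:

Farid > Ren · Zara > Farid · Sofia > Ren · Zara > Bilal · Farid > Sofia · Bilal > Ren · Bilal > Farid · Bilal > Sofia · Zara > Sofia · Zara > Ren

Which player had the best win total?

Zara

Win totals: Sofia 1, Bilal 3, Ren 0, Zara 4, Farid 2.
Zara leads with 4 wins (next highest: 3).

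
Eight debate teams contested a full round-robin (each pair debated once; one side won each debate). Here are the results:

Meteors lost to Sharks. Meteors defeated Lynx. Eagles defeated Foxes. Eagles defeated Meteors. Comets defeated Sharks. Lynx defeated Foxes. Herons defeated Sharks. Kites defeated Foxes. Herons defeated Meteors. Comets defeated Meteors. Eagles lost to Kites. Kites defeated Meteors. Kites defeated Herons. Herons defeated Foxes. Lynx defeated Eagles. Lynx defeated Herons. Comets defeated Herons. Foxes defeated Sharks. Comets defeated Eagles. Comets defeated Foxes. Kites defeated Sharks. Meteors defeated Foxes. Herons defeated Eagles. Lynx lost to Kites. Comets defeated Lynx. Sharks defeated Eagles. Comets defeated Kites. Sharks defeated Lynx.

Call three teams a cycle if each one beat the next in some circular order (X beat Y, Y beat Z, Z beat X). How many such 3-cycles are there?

6

Win totals: Lynx 3, Foxes 1, Kites 6, Herons 4, Eagles 2, Meteors 2, Sharks 3, Comets 7.
A team with w wins dominates both others in C(w,2) triples; summing gives 3 + 0 + 15 + 6 + 1 + 1 + 3 + 21 = 50 transitive triples.
Total triples C(8,3) = 56, so cyclic triples = 56 − 50 = 6.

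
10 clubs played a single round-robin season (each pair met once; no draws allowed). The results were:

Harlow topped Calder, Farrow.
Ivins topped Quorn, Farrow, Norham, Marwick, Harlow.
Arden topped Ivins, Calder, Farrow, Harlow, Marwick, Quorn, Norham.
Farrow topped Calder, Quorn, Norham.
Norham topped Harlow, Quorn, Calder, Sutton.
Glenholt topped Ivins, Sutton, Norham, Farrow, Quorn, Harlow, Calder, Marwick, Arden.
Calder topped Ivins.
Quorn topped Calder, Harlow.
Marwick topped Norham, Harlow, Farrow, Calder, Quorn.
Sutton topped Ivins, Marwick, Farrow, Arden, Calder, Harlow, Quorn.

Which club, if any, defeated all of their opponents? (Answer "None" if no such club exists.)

Glenholt

Glenholt has 9 wins out of 9 opponents — a perfect record.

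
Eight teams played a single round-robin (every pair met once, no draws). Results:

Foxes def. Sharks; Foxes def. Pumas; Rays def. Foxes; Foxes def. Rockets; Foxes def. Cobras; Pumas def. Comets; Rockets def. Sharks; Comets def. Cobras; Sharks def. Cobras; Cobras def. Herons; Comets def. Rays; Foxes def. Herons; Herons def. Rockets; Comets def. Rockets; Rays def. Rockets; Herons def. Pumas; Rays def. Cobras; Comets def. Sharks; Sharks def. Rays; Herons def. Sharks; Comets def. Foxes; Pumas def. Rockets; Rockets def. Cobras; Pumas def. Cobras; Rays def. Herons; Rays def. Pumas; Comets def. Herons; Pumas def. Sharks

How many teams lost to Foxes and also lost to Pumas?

3

Foxes beat: Rockets, Herons, Cobras, Sharks, Pumas.
Pumas beat: Rockets, Cobras, Comets, Sharks.
Both beat: Rockets, Cobras, Sharks — 3.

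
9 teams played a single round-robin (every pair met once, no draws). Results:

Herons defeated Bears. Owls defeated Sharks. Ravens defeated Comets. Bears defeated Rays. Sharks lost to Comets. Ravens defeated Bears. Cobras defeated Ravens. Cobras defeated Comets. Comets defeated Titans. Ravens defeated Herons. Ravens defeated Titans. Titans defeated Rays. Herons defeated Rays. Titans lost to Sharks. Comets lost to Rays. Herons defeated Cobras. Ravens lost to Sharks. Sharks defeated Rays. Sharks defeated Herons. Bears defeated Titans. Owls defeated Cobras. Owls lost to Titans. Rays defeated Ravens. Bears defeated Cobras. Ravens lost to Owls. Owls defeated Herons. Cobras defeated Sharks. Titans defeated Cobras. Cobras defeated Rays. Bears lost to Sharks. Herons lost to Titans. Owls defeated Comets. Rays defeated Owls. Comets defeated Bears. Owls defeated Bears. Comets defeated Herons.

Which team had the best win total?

Win totals: Rays 3, Titans 4, Comets 4, Sharks 5, Bears 3, Ravens 4, Owls 6, Cobras 4, Herons 3.
Owls leads with 6 wins (next highest: 5).

Owls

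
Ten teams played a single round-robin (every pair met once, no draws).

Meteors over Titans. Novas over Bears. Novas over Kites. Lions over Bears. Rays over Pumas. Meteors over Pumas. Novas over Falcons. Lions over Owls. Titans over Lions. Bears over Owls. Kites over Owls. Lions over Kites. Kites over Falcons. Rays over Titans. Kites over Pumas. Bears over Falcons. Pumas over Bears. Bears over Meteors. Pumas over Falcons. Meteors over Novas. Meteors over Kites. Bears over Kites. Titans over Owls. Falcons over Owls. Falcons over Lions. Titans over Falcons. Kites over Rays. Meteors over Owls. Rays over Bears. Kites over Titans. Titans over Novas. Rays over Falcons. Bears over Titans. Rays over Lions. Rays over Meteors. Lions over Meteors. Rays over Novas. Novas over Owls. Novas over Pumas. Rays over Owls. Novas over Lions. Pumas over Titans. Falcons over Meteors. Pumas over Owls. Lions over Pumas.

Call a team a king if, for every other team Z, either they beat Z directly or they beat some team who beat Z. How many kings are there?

6

Bears reaches everyone (king).
Meteors reaches everyone (king).
Kites reaches everyone (king).
Novas reaches everyone (king).
Owls cannot reach Bears, Meteors, Kites, Novas, Rays, Titans, Falcons, Pumas, Lions in two steps.
Rays reaches everyone (king).
Titans cannot reach Rays in two steps.
Falcons cannot reach Rays in two steps.
Pumas cannot reach Rays in two steps.
Lions reaches everyone (king).
Kings: Bears, Meteors, Kites, Novas, Rays, Lions — 6.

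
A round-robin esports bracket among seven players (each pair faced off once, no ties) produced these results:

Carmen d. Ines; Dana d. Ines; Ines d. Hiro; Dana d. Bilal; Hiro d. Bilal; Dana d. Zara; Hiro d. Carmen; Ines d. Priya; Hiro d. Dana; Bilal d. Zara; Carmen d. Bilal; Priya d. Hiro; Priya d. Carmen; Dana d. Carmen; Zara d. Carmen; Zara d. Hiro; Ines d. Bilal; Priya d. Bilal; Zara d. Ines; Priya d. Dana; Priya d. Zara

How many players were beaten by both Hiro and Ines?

1

Hiro beat: Carmen, Bilal, Dana.
Ines beat: Bilal, Hiro, Priya.
Both beat: Bilal — 1.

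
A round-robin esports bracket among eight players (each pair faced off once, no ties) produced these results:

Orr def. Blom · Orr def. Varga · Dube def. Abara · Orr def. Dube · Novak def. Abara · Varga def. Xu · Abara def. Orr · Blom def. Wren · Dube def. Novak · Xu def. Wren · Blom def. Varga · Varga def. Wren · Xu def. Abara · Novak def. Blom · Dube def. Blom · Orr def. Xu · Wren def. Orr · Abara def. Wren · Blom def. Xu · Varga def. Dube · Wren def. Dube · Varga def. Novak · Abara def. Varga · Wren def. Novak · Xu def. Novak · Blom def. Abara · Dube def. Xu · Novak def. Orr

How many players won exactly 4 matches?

Win totals: Varga 4, Orr 4, Wren 3, Blom 4, Abara 3, Novak 3, Xu 3, Dube 4.
Exactly 4: Varga, Orr, Blom, Dube — 4 players.

4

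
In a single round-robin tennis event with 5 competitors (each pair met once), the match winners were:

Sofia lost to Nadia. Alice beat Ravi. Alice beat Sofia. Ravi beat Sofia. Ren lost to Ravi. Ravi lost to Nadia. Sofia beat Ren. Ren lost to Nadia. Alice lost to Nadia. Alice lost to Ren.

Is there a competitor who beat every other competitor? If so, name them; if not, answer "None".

Nadia has 4 wins out of 4 opponents — a perfect record.

Nadia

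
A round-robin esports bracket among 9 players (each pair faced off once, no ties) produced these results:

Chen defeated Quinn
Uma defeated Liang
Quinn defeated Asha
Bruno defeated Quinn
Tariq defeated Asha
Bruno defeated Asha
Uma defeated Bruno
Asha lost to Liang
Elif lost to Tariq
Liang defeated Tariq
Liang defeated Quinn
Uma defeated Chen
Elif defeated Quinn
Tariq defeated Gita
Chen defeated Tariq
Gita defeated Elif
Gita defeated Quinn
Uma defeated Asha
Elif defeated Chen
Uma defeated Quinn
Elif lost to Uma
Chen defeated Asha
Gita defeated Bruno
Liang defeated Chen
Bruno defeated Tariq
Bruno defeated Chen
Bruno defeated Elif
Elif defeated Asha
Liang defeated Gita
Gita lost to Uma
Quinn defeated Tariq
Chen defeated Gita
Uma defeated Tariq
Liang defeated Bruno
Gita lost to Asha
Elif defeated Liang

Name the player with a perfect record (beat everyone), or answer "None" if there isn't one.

Uma has 8 wins out of 8 opponents — a perfect record.

Uma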